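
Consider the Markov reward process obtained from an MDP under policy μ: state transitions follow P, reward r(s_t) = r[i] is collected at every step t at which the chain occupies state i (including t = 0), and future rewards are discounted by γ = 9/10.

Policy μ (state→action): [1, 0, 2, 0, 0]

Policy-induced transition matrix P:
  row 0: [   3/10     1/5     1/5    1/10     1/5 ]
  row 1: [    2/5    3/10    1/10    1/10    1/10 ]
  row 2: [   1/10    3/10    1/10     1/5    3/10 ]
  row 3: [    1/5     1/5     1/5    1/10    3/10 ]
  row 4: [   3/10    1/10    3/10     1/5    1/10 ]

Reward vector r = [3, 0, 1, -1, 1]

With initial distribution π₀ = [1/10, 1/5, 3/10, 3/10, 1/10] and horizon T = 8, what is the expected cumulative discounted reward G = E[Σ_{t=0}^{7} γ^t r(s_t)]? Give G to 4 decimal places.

t=0: π = [0.1000, 0.2000, 0.3000, 0.3000, 0.1000], E[r] = 0.4000, γ^t·E[r] = 0.400000, running G = 0.400000
t=1: π = [0.2300, 0.2400, 0.1600, 0.1400, 0.2300], E[r] = 0.9400, γ^t·E[r] = 0.846000, running G = 1.246000
t=2: π = [0.2780, 0.2170, 0.1830, 0.1390, 0.1830], E[r] = 1.0610, γ^t·E[r] = 0.859410, running G = 2.105410
t=3: π = [0.2712, 0.2217, 0.1783, 0.1366, 0.1922], E[r] = 1.0475, γ^t·E[r] = 0.763628, running G = 2.869038
t=4: π = [0.2729, 0.2208, 0.1792, 0.1371, 0.1901], E[r] = 1.0508, γ^t·E[r] = 0.689443, running G = 3.558481
t=5: π = [0.2725, 0.2210, 0.1790, 0.1369, 0.1905], E[r] = 1.0502, γ^t·E[r] = 0.620135, running G = 4.178615
t=6: π = [0.2726, 0.2209, 0.1791, 0.1370, 0.1904], E[r] = 1.0504, γ^t·E[r] = 0.558200, running G = 4.736815
t=7: π = [0.2726, 0.2210, 0.1790, 0.1369, 0.1905], E[r] = 1.0503, γ^t·E[r] = 0.502366, running G = 5.239181

G = 5.2392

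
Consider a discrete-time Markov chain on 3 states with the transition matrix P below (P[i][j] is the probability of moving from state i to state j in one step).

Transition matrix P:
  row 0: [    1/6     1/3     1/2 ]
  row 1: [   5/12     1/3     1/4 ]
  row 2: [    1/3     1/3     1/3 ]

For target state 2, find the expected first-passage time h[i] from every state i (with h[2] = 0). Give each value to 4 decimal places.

h = [2.4000, 3.0000, 0.0000]

First-step conditioning: h[2] = 0; for i ≠ 2, h[i] = 1 + Σ_k P[i][k]·h[k].
  h[0] = 1 + 1/6·h[0] + 1/3·h[1]
  h[1] = 1 + 5/12·h[0] + 1/3·h[1]
Solving the 2×2 linear system over states ≠ 2 gives exactly h = [12/5, 3, 0] (h[2] = 0 is the target).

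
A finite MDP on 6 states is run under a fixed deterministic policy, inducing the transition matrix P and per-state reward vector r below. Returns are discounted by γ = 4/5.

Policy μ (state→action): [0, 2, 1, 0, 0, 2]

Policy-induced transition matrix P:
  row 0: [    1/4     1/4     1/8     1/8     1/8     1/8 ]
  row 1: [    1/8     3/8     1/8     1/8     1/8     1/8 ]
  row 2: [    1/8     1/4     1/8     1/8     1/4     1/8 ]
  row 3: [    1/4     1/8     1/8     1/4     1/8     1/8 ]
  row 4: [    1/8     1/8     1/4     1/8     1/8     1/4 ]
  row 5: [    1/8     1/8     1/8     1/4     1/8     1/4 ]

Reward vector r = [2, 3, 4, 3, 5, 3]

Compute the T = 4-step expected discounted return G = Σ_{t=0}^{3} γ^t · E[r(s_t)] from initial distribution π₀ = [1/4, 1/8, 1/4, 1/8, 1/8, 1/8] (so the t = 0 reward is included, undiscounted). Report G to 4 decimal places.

G = 9.6343

t=0: π = [0.2500, 0.1250, 0.2500, 0.1250, 0.1250, 0.1250], E[r] = 3.2500, γ^t·E[r] = 3.250000, running G = 3.250000
t=1: π = [0.1719, 0.2188, 0.1406, 0.1563, 0.1563, 0.1563], E[r] = 3.2813, γ^t·E[r] = 2.625000, running G = 5.875000
t=2: π = [0.1660, 0.2188, 0.1445, 0.1641, 0.1426, 0.1641], E[r] = 3.2637, γ^t·E[r] = 2.088750, running G = 7.963750
t=3: π = [0.1663, 0.2185, 0.1428, 0.1660, 0.1431, 0.1633], E[r] = 3.2627, γ^t·E[r] = 1.670500, running G = 9.634250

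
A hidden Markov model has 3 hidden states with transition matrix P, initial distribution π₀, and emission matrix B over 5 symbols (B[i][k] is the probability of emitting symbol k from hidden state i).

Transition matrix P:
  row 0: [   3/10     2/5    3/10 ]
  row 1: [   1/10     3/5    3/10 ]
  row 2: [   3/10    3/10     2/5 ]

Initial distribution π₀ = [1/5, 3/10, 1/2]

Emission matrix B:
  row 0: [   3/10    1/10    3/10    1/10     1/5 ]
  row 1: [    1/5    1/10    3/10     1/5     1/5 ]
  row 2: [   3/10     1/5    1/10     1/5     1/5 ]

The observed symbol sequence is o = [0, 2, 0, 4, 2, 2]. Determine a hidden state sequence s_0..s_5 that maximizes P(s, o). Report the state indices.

t=0: δ = [6.000e-02, 6.000e-02, 1.500e-01]  (obs o_0=0)
t=1: δ = [1.350e-02, 1.350e-02, 6.000e-03]  ψ = [2, 2, 2]  (obs o_1=2)
t=2: δ = [1.215e-03, 1.620e-03, 1.215e-03]  ψ = [0, 1, 0]  (obs o_2=0)
t=3: δ = [7.290e-05, 1.944e-04, 9.720e-05]  ψ = [0, 1, 1]  (obs o_3=4)
t=4: δ = [8.748e-06, 3.499e-05, 5.832e-06]  ψ = [2, 1, 1]  (obs o_4=2)
t=5: δ = [1.050e-06, 6.299e-06, 1.050e-06]  ψ = [1, 1, 1]  (obs o_5=2)
backtrack: best end state = 1; path = [2, 1, 1, 1, 1, 1]

path = [2, 1, 1, 1, 1, 1]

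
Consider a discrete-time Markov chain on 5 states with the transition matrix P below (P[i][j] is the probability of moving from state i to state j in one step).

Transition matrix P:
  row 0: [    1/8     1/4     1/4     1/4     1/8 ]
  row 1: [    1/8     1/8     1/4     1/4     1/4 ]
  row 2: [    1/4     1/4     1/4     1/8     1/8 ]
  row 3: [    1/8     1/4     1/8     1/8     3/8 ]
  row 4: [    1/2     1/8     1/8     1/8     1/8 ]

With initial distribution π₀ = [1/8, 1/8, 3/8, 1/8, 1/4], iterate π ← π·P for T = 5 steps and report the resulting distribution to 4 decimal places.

t=0: π = [0.1250, 0.1250, 0.3750, 0.1250, 0.2500]
t=1: π = [0.2656, 0.2031, 0.2031, 0.1563, 0.1719]
t=2: π = [0.2148, 0.2031, 0.2090, 0.1836, 0.1895]
t=3: π = [0.2222, 0.2009, 0.2034, 0.1772, 0.1963]
t=4: π = [0.2240, 0.2003, 0.2033, 0.1779, 0.1944]
t=5: π = [0.2233, 0.2007, 0.2035, 0.1780, 0.1945]

π = [0.2233, 0.2007, 0.2035, 0.1780, 0.1945]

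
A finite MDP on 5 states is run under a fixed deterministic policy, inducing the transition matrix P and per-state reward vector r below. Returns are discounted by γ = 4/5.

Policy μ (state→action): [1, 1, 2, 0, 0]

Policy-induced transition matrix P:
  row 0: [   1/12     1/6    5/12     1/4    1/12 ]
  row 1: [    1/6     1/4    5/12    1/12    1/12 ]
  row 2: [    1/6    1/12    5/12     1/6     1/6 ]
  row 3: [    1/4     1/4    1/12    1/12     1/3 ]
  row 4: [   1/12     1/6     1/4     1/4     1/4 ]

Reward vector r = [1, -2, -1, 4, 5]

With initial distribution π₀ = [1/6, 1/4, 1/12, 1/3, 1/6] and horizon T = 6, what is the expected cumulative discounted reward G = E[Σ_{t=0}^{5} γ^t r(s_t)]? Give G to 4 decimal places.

t=0: π = [0.1667, 0.2500, 0.0833, 0.3333, 0.1667], E[r] = 1.7500, γ^t·E[r] = 1.750000, running G = 1.750000
t=1: π = [0.1667, 0.2083, 0.2778, 0.1458, 0.2014], E[r] = 1.0625, γ^t·E[r] = 0.850000, running G = 2.600000
t=2: π = [0.1481, 0.1730, 0.3345, 0.1678, 0.1765], E[r] = 1.0214, γ^t·E[r] = 0.653704, running G = 3.253704
t=3: π = [0.1536, 0.1672, 0.3313, 0.1653, 0.1826], E[r] = 1.0621, γ^t·E[r] = 0.543778, running G = 3.797481
t=4: π = [0.1524, 0.1668, 0.3311, 0.1670, 0.1827], E[r] = 1.0692, γ^t·E[r] = 0.437928, running G = 4.235409
t=5: π = [0.1527, 0.1669, 0.3306, 0.1668, 0.1831], E[r] = 1.0711, γ^t·E[r] = 0.350965, running G = 4.586374

G = 4.5864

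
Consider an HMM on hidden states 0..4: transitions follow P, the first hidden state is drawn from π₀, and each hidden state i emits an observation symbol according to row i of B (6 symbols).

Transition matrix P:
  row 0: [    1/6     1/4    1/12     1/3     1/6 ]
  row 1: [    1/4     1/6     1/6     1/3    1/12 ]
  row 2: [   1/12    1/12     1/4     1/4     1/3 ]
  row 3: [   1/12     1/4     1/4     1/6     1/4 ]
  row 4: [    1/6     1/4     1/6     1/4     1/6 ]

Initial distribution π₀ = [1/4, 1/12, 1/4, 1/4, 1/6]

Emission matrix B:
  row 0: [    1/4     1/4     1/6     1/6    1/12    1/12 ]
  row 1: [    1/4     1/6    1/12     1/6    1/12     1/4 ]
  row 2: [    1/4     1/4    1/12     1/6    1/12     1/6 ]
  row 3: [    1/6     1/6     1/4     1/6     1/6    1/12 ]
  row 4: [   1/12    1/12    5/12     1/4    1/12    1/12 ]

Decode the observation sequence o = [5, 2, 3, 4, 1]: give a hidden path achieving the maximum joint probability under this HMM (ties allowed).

t=0: δ = [2.083e-02, 2.083e-02, 4.167e-02, 2.083e-02, 1.389e-02]  (obs o_0=5)
t=1: δ = [8.681e-04, 4.340e-04, 8.681e-04, 2.604e-03, 5.787e-03]  ψ = [1, 0, 2, 2, 2]  (obs o_1=2)
t=2: δ = [1.608e-04, 2.411e-04, 1.608e-04, 2.411e-04, 2.411e-04]  ψ = [4, 4, 4, 4, 4]  (obs o_2=3)
t=3: δ = [5.023e-06, 5.023e-06, 5.023e-06, 1.340e-05, 5.023e-06]  ψ = [1, 3, 3, 1, 3]  (obs o_3=4)
t=4: δ = [3.140e-07, 5.582e-07, 8.372e-07, 3.721e-07, 2.791e-07]  ψ = [1, 3, 3, 3, 3]  (obs o_4=1)
backtrack: best end state = 2; path = [2, 4, 1, 3, 2]

path = [2, 4, 1, 3, 2]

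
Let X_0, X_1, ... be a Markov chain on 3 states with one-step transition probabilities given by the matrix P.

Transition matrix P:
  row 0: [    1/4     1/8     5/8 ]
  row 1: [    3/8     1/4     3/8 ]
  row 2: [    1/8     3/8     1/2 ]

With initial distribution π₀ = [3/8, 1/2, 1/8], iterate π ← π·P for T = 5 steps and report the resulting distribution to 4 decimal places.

t=0: π = [0.3750, 0.5000, 0.1250]
t=1: π = [0.2969, 0.2188, 0.4844]
t=2: π = [0.2168, 0.2734, 0.5098]
t=3: π = [0.2205, 0.2866, 0.4929]
t=4: π = [0.2242, 0.2841, 0.4917]
t=5: π = [0.2240, 0.2834, 0.4925]

π = [0.2240, 0.2834, 0.4925]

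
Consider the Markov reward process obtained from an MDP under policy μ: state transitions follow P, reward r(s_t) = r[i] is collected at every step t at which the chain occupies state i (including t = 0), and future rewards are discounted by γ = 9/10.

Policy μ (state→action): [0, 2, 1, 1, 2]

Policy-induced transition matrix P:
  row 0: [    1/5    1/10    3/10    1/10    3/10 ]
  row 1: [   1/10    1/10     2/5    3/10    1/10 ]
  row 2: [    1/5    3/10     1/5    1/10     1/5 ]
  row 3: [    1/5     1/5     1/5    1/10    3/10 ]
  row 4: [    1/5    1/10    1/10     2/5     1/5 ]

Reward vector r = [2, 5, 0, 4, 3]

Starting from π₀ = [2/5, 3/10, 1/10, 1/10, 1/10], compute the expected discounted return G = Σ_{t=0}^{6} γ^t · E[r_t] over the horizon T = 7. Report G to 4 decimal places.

G = 14.0160

t=0: π = [0.4000, 0.3000, 0.1000, 0.1000, 0.1000], E[r] = 3.0000, γ^t·E[r] = 3.000000, running G = 3.000000
t=1: π = [0.1700, 0.1300, 0.2900, 0.1900, 0.2200], E[r] = 2.4100, γ^t·E[r] = 2.169000, running G = 5.169000
t=2: π = [0.1870, 0.1770, 0.2210, 0.1920, 0.2230], E[r] = 2.6960, γ^t·E[r] = 2.183760, running G = 7.352760
t=3: π = [0.1823, 0.1634, 0.2318, 0.2023, 0.2202], E[r] = 2.6514, γ^t·E[r] = 1.932871, running G = 9.285631
t=4: π = [0.1837, 0.1666, 0.2289, 0.1987, 0.2221], E[r] = 2.6616, γ^t·E[r] = 1.746269, running G = 11.031900
t=5: π = [0.1833, 0.1657, 0.2295, 0.2000, 0.2216], E[r] = 2.6595, γ^t·E[r] = 1.570409, running G = 12.602309
t=6: π = [0.1834, 0.1659, 0.2293, 0.1996, 0.2218], E[r] = 2.6600, γ^t·E[r] = 1.413649, running G = 14.015958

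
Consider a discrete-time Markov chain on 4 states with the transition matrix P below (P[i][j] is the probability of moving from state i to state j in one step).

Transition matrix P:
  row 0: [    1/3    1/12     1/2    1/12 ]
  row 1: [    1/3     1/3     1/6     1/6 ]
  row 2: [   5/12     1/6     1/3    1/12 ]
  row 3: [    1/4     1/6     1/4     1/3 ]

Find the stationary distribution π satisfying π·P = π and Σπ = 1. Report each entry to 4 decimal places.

π = [0.3520, 0.1648, 0.3538, 0.1294]

Balance equations π_j = Σ_i π_i·P[i][j]:
  π_0 = 1/3·π_0 + 1/3·π_1 + 5/12·π_2 + 1/4·π_3
  π_1 = 1/12·π_0 + 1/3·π_1 + 1/6·π_2 + 1/6·π_3
  π_2 = 1/2·π_0 + 1/6·π_1 + 1/3·π_2 + 1/4·π_3
  normalize: π_0 + π_1 + π_2 + π_3 = 1
Solving the linear system gives exactly π = [408/1159, 191/1159, 410/1159, 150/1159].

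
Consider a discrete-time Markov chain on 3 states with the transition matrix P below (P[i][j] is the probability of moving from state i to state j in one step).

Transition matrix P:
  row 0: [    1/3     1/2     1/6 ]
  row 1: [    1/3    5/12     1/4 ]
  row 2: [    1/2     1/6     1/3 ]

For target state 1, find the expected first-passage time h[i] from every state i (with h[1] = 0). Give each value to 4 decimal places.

First-step conditioning: h[1] = 0; for i ≠ 1, h[i] = 1 + Σ_k P[i][k]·h[k].
  h[0] = 1 + 1/3·h[0] + 1/6·h[2]
  h[2] = 1 + 1/2·h[0] + 1/3·h[2]
Solving the 2×2 linear system over states ≠ 1 gives exactly h = [30/13, 0, 42/13] (h[1] = 0 is the target).

h = [2.3077, 0.0000, 3.2308]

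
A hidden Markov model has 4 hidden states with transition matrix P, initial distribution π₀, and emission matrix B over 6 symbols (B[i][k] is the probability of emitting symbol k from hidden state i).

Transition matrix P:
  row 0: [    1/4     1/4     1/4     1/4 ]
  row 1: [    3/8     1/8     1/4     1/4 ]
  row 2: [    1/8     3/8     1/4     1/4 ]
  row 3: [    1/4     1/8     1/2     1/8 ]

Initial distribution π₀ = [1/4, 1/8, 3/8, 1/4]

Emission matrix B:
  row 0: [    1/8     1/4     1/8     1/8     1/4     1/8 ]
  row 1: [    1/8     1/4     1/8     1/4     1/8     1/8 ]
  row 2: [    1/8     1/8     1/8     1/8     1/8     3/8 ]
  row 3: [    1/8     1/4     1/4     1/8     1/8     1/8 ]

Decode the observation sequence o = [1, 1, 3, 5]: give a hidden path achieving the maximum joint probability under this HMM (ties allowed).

t=0: δ = [6.250e-02, 3.125e-02, 4.688e-02, 6.250e-02]  (obs o_0=1)
t=1: δ = [3.906e-03, 4.395e-03, 3.906e-03, 3.906e-03]  ψ = [0, 2, 3, 0]  (obs o_1=1)
t=2: δ = [2.060e-04, 3.662e-04, 2.441e-04, 1.373e-04]  ψ = [1, 2, 3, 1]  (obs o_2=3)
t=3: δ = [1.717e-05, 1.144e-05, 3.433e-05, 1.144e-05]  ψ = [1, 2, 1, 1]  (obs o_3=5)
backtrack: best end state = 2; path = [3, 2, 1, 2]

path = [3, 2, 1, 2]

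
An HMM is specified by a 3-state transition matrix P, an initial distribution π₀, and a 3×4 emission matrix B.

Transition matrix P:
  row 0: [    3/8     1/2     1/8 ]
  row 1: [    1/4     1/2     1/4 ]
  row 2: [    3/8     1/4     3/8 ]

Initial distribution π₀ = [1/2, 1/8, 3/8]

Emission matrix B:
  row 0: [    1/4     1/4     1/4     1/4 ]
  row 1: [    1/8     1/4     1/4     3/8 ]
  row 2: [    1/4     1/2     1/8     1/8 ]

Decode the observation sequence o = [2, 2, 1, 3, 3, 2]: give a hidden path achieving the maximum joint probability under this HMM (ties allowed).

path = [0, 1, 1, 1, 1, 1]

t=0: δ = [1.250e-01, 3.125e-02, 4.688e-02]  (obs o_0=2)
t=1: δ = [1.172e-02, 1.562e-02, 2.197e-03]  ψ = [0, 0, 2]  (obs o_1=2)
t=2: δ = [1.099e-03, 1.953e-03, 1.953e-03]  ψ = [0, 1, 1]  (obs o_2=1)
t=3: δ = [1.831e-04, 3.662e-04, 9.155e-05]  ψ = [2, 1, 2]  (obs o_3=3)
t=4: δ = [2.289e-05, 6.866e-05, 1.144e-05]  ψ = [1, 1, 1]  (obs o_4=3)
t=5: δ = [4.292e-06, 8.583e-06, 2.146e-06]  ψ = [1, 1, 1]  (obs o_5=2)
backtrack: best end state = 1; path = [0, 1, 1, 1, 1, 1]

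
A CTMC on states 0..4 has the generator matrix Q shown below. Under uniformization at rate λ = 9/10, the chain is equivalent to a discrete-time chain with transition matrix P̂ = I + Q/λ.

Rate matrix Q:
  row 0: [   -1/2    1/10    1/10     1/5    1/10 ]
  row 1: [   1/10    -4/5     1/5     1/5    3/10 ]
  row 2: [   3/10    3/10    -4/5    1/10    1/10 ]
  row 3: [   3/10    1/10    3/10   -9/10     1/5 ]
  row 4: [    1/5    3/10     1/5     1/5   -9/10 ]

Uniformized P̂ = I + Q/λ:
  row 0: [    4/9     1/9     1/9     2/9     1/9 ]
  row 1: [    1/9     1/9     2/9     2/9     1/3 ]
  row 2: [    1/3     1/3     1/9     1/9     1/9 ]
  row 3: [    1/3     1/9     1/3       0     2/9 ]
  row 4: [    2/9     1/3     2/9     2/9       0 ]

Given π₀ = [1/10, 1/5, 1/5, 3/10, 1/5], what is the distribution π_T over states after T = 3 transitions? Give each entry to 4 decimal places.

t=0: π = [0.1000, 0.2000, 0.2000, 0.3000, 0.2000]
t=1: π = [0.2778, 0.2000, 0.2222, 0.1333, 0.1667]
t=2: π = [0.3012, 0.1975, 0.1815, 0.1679, 0.1519]
t=3: π = [0.3060, 0.1852, 0.1872, 0.1647, 0.1568]

π = [0.3060, 0.1852, 0.1872, 0.1647, 0.1568]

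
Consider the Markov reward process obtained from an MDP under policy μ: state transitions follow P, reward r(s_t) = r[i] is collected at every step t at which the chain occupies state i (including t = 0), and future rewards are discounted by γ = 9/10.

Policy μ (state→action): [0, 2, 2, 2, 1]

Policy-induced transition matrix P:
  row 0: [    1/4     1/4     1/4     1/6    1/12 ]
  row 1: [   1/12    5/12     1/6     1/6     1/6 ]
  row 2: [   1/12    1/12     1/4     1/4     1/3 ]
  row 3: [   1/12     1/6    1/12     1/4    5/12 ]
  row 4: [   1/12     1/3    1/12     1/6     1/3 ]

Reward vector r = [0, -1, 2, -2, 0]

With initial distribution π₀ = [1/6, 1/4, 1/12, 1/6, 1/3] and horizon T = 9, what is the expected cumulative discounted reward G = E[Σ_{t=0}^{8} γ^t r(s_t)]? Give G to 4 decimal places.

t=0: π = [0.1667, 0.2500, 0.0833, 0.1667, 0.3333], E[r] = -0.4167, γ^t·E[r] = -0.416667, running G = -0.416667
t=1: π = [0.1111, 0.2917, 0.1458, 0.1875, 0.2639], E[r] = -0.3750, γ^t·E[r] = -0.337500, running G = -0.754167
t=2: π = [0.1019, 0.2807, 0.1505, 0.1944, 0.2726], E[r] = -0.3686, γ^t·E[r] = -0.298594, running G = -1.052760
t=3: π = [0.1003, 0.2782, 0.1488, 0.1954, 0.2773], E[r] = -0.3715, γ^t·E[r] = -0.270809, running G = -1.323569
t=4: π = [0.1001, 0.2784, 0.1480, 0.1953, 0.2782], E[r] = -0.3730, γ^t·E[r] = -0.244746, running G = -1.568315
t=5: π = [0.1000, 0.2786, 0.1479, 0.1953, 0.2782], E[r] = -0.3734, γ^t·E[r] = -0.220508, running G = -1.788823
t=6: π = [0.1000, 0.2787, 0.1479, 0.1953, 0.2782], E[r] = -0.3735, γ^t·E[r] = -0.198490, running G = -1.987313
t=7: π = [0.1000, 0.2787, 0.1479, 0.1953, 0.2782], E[r] = -0.3735, γ^t·E[r] = -0.178642, running G = -2.165955
t=8: π = [0.1000, 0.2787, 0.1479, 0.1953, 0.2782], E[r] = -0.3735, γ^t·E[r] = -0.160777, running G = -2.326732

G = -2.3267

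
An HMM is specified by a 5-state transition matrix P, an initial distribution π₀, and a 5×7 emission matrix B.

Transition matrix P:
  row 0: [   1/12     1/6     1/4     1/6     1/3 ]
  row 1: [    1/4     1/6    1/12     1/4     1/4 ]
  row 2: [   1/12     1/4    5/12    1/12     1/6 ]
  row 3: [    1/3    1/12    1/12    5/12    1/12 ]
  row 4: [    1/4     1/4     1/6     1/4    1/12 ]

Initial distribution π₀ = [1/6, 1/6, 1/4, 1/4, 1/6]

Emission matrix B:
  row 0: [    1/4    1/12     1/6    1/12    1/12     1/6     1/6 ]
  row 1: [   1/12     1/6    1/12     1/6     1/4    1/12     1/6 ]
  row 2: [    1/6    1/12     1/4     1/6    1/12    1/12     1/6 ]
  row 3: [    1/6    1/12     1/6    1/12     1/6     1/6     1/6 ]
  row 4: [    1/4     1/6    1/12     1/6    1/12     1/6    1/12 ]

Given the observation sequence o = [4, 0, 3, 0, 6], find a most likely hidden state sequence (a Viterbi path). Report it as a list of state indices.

path = [3, 0, 2, 2, 2]

t=0: δ = [1.389e-02, 4.167e-02, 2.083e-02, 4.167e-02, 1.389e-02]  (obs o_0=4)
t=1: δ = [3.472e-03, 5.787e-04, 1.447e-03, 2.894e-03, 2.604e-03]  ψ = [3, 1, 2, 3, 1]  (obs o_1=0)
t=2: δ = [8.038e-05, 1.085e-04, 1.447e-04, 1.005e-04, 1.929e-04]  ψ = [3, 4, 0, 3, 0]  (obs o_2=3)
t=3: δ = [1.206e-05, 4.019e-06, 1.005e-05, 8.038e-06, 6.782e-06]  ψ = [4, 4, 2, 4, 1]  (obs o_3=0)
t=4: δ = [4.465e-07, 4.186e-07, 6.977e-07, 5.582e-07, 3.349e-07]  ψ = [3, 2, 2, 3, 0]  (obs o_4=6)
backtrack: best end state = 2; path = [3, 0, 2, 2, 2]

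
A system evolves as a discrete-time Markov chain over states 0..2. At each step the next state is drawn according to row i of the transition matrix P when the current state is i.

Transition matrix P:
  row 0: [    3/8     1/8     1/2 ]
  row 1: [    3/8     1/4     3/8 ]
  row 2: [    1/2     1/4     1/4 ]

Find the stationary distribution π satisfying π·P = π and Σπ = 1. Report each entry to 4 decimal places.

Balance equations π_j = Σ_i π_i·P[i][j]:
  π_0 = 3/8·π_0 + 3/8·π_1 + 1/2·π_2
  π_1 = 1/8·π_0 + 1/4·π_1 + 1/4·π_2
  normalize: π_0 + π_1 + π_2 = 1
Solving the linear system gives exactly π = [30/71, 14/71, 27/71].

π = [0.4225, 0.1972, 0.3803]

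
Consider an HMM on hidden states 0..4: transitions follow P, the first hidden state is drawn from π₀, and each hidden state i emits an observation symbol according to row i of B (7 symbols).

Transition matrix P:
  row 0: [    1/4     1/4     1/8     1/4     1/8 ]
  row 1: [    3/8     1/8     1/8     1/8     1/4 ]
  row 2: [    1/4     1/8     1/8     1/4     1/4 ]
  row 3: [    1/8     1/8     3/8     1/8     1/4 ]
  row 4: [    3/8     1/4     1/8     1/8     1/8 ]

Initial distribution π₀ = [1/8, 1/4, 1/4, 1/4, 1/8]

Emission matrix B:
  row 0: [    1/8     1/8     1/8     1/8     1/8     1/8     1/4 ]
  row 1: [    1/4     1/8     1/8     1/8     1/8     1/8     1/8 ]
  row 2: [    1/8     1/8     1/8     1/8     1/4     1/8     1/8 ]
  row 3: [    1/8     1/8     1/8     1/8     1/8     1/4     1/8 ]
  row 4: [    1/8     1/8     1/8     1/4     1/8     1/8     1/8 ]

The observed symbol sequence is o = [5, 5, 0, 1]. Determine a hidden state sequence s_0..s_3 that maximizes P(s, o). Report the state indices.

path = [3, 4, 1, 0]

t=0: δ = [1.562e-02, 3.125e-02, 3.125e-02, 6.250e-02, 1.562e-02]  (obs o_0=5)
t=1: δ = [1.465e-03, 9.766e-04, 2.930e-03, 1.953e-03, 1.953e-03]  ψ = [1, 3, 3, 2, 3]  (obs o_1=5)
t=2: δ = [9.155e-05, 1.221e-04, 9.155e-05, 9.155e-05, 9.155e-05]  ψ = [2, 4, 3, 2, 2]  (obs o_2=0)
t=3: δ = [5.722e-06, 2.861e-06, 4.292e-06, 2.861e-06, 3.815e-06]  ψ = [1, 0, 3, 0, 1]  (obs o_3=1)
backtrack: best end state = 0; path = [3, 4, 1, 0]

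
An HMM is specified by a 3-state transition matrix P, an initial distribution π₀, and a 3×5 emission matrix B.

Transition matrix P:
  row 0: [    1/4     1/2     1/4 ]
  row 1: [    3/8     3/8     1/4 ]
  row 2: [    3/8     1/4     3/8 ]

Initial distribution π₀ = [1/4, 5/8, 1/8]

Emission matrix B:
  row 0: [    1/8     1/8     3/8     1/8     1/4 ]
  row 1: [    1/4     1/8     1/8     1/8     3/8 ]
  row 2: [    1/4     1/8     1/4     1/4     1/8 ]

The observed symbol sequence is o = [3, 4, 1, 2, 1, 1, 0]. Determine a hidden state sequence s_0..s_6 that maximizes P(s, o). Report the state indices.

t=0: δ = [3.125e-02, 7.812e-02, 3.125e-02]  (obs o_0=3)
t=1: δ = [7.324e-03, 1.099e-02, 2.441e-03]  ψ = [1, 1, 1]  (obs o_1=4)
t=2: δ = [5.150e-04, 5.150e-04, 3.433e-04]  ψ = [1, 1, 1]  (obs o_2=1)
t=3: δ = [7.242e-05, 3.219e-05, 3.219e-05]  ψ = [1, 0, 0]  (obs o_3=2)
t=4: δ = [2.263e-06, 4.526e-06, 2.263e-06]  ψ = [0, 0, 0]  (obs o_4=1)
t=5: δ = [2.122e-07, 2.122e-07, 1.414e-07]  ψ = [1, 1, 1]  (obs o_5=1)
t=6: δ = [9.945e-09, 2.652e-08, 1.326e-08]  ψ = [1, 0, 0]  (obs o_6=0)
backtrack: best end state = 1; path = [1, 1, 1, 0, 1, 0, 1]

path = [1, 1, 1, 0, 1, 0, 1]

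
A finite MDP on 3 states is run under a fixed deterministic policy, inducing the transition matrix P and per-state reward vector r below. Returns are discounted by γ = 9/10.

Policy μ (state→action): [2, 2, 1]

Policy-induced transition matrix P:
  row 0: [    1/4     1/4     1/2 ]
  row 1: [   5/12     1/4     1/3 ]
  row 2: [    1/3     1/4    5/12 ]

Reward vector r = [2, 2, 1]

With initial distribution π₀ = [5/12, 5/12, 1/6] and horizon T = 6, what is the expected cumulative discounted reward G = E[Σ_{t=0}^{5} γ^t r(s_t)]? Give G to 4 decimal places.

G = 7.6506

t=0: π = [0.4167, 0.4167, 0.1667], E[r] = 1.8333, γ^t·E[r] = 1.833333, running G = 1.833333
t=1: π = [0.3333, 0.2500, 0.4167], E[r] = 1.5833, γ^t·E[r] = 1.425000, running G = 3.258333
t=2: π = [0.3264, 0.2500, 0.4236], E[r] = 1.5764, γ^t·E[r] = 1.276875, running G = 4.535208
t=3: π = [0.3270, 0.2500, 0.4230], E[r] = 1.5770, γ^t·E[r] = 1.149609, running G = 5.684818
t=4: π = [0.3269, 0.2500, 0.4231], E[r] = 1.5769, γ^t·E[r] = 1.034617, running G = 6.719435
t=5: π = [0.3269, 0.2500, 0.4231], E[r] = 1.5769, γ^t·E[r] = 0.931157, running G = 7.650592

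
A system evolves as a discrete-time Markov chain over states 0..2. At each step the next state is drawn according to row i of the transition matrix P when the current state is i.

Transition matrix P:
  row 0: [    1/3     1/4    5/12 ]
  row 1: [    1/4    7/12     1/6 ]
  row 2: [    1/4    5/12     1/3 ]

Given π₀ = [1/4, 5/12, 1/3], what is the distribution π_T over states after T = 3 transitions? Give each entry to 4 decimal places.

π = [0.2727, 0.4455, 0.2818]

t=0: π = [0.2500, 0.4167, 0.3333]
t=1: π = [0.2708, 0.4444, 0.2847]
t=2: π = [0.2726, 0.4456, 0.2818]
t=3: π = [0.2727, 0.4455, 0.2818]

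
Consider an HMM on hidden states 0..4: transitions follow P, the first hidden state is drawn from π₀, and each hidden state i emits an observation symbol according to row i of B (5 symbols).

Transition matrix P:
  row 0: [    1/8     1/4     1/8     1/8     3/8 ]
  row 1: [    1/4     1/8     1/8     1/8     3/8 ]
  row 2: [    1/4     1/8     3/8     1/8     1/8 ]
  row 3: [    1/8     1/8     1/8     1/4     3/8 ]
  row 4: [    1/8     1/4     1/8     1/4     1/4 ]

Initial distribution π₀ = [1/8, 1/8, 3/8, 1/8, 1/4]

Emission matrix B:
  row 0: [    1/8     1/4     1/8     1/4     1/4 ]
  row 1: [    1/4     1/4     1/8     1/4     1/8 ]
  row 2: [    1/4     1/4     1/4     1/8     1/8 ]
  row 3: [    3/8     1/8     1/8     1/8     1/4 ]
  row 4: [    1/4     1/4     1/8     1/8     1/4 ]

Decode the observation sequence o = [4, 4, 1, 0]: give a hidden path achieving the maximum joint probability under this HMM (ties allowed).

path = [4, 3, 4, 3]

t=0: δ = [3.125e-02, 1.562e-02, 4.688e-02, 3.125e-02, 6.250e-02]  (obs o_0=4)
t=1: δ = [2.930e-03, 1.953e-03, 2.197e-03, 3.906e-03, 3.906e-03]  ψ = [2, 4, 2, 4, 4]  (obs o_1=4)
t=2: δ = [1.373e-04, 2.441e-04, 2.060e-04, 1.221e-04, 3.662e-04]  ψ = [2, 4, 2, 3, 3]  (obs o_2=1)
t=3: δ = [7.629e-06, 2.289e-05, 1.931e-05, 3.433e-05, 2.289e-05]  ψ = [1, 4, 2, 4, 1]  (obs o_3=0)
backtrack: best end state = 3; path = [4, 3, 4, 3]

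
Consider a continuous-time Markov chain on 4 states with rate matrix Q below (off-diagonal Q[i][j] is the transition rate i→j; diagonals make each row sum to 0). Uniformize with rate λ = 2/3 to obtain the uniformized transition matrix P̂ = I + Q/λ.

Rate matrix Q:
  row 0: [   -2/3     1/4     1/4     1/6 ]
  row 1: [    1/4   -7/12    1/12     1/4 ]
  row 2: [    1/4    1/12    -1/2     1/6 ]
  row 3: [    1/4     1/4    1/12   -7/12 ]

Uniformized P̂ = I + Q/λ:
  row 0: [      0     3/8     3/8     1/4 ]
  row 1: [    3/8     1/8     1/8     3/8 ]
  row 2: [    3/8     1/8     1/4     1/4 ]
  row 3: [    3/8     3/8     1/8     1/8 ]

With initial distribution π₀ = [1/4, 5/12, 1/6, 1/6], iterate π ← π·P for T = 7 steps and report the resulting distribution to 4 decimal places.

π = [0.2728, 0.2558, 0.2208, 0.2507]

t=0: π = [0.2500, 0.4167, 0.1667, 0.1667]
t=1: π = [0.2813, 0.2292, 0.2083, 0.2813]
t=2: π = [0.2695, 0.2656, 0.2214, 0.2435]
t=3: π = [0.2739, 0.2533, 0.2201, 0.2528]
t=4: π = [0.2723, 0.2567, 0.2210, 0.2501]
t=5: π = [0.2729, 0.2556, 0.2207, 0.2508]
t=6: π = [0.2727, 0.2559, 0.2208, 0.2506]
t=7: π = [0.2728, 0.2558, 0.2208, 0.2507]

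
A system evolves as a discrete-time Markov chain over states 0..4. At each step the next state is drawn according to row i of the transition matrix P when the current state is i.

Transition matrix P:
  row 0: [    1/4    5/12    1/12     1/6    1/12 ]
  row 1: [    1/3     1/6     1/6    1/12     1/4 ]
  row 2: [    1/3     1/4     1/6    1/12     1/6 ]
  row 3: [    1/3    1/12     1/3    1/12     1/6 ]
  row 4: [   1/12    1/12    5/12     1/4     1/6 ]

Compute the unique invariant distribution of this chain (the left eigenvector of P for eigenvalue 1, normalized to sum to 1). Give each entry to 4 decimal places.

π = [0.2701, 0.2268, 0.2071, 0.1330, 0.1631]

Balance equations π_j = Σ_i π_i·P[i][j]:
  π_0 = 1/4·π_0 + 1/3·π_1 + 1/3·π_2 + 1/3·π_3 + 1/12·π_4
  π_1 = 5/12·π_0 + 1/6·π_1 + 1/4·π_2 + 1/12·π_3 + 1/12·π_4
  π_2 = 1/12·π_0 + 1/6·π_1 + 1/6·π_2 + 1/3·π_3 + 5/12·π_4
  π_3 = 1/6·π_0 + 1/12·π_1 + 1/12·π_2 + 1/12·π_3 + 1/4·π_4
  normalize: π_0 + π_1 + π_2 + π_3 + π_4 = 1
Solving the linear system gives exactly π = [3281/12149, 2755/12149, 2516/12149, 1616/12149, 1981/12149].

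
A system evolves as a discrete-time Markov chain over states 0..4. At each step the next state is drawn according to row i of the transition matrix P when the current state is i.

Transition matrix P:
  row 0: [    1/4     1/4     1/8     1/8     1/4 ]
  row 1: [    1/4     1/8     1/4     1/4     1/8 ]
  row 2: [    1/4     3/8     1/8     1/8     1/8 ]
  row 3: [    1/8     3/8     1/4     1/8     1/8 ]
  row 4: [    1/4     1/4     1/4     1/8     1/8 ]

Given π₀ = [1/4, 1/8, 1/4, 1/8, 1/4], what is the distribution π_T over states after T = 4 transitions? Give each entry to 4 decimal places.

π = [0.2304, 0.2613, 0.1967, 0.1578, 0.1537]

t=0: π = [0.2500, 0.1250, 0.2500, 0.1250, 0.2500]
t=1: π = [0.2344, 0.2813, 0.1875, 0.1406, 0.1563]
t=2: π = [0.2324, 0.2559, 0.1973, 0.1602, 0.1543]
t=3: π = [0.2300, 0.2627, 0.1963, 0.1570, 0.1541]
t=4: π = [0.2304, 0.2613, 0.1967, 0.1578, 0.1537]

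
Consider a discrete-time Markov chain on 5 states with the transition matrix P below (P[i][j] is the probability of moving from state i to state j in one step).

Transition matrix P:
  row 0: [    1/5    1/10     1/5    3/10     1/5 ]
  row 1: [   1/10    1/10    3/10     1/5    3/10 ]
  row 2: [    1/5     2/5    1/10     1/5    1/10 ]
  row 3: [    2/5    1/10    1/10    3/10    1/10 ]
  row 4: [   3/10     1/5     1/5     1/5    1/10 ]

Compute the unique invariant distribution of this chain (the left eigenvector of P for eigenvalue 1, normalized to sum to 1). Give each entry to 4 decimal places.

Balance equations π_j = Σ_i π_i·P[i][j]:
  π_0 = 1/5·π_0 + 1/10·π_1 + 1/5·π_2 + 2/5·π_3 + 3/10·π_4
  π_1 = 1/10·π_0 + 1/10·π_1 + 2/5·π_2 + 1/10·π_3 + 1/5·π_4
  π_2 = 1/5·π_0 + 3/10·π_1 + 1/10·π_2 + 1/10·π_3 + 1/5·π_4
  π_3 = 3/10·π_0 + 1/5·π_1 + 1/5·π_2 + 3/10·π_3 + 1/5·π_4
  normalize: π_0 + π_1 + π_2 + π_3 + π_4 = 1
Solving the linear system gives exactly π = [2843/11417, 1920/11417, 1991/11417, 2853/11417, 1810/11417].

π = [0.2490, 0.1682, 0.1744, 0.2499, 0.1585]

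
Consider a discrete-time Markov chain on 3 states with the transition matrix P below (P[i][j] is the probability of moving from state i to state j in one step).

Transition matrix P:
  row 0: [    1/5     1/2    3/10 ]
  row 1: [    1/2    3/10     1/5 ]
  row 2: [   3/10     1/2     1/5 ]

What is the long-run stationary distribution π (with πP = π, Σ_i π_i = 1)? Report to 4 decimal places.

Balance equations π_j = Σ_i π_i·P[i][j]:
  π_0 = 1/5·π_0 + 1/2·π_1 + 3/10·π_2
  π_1 = 1/2·π_0 + 3/10·π_1 + 1/2·π_2
  normalize: π_0 + π_1 + π_2 = 1
Solving the linear system gives exactly π = [23/66, 5/12, 31/132].

π = [0.3485, 0.4167, 0.2348]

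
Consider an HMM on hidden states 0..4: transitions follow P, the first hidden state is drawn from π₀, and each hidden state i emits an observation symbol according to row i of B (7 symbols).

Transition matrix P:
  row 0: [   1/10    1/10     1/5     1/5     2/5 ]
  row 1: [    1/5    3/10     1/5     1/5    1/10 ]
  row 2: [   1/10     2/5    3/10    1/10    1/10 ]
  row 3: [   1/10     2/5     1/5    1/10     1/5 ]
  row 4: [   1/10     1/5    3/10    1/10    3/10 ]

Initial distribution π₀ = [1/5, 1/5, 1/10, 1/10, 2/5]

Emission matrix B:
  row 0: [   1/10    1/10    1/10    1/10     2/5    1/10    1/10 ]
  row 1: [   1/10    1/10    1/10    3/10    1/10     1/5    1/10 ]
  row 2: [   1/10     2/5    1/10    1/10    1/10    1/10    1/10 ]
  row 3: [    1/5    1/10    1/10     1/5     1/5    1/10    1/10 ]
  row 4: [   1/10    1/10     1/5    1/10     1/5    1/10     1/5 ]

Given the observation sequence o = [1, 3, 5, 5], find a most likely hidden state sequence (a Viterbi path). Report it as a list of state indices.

t=0: δ = [2.000e-02, 2.000e-02, 4.000e-02, 1.000e-02, 4.000e-02]  (obs o_0=1)
t=1: δ = [4.000e-04, 4.800e-03, 1.200e-03, 8.000e-04, 1.200e-03]  ψ = [1, 2, 2, 0, 4]  (obs o_1=3)
t=2: δ = [9.600e-05, 2.880e-04, 9.600e-05, 9.600e-05, 4.800e-05]  ψ = [1, 1, 1, 1, 1]  (obs o_2=5)
t=3: δ = [5.760e-06, 1.728e-05, 5.760e-06, 5.760e-06, 3.840e-06]  ψ = [1, 1, 1, 1, 0]  (obs o_3=5)
backtrack: best end state = 1; path = [2, 1, 1, 1]

path = [2, 1, 1, 1]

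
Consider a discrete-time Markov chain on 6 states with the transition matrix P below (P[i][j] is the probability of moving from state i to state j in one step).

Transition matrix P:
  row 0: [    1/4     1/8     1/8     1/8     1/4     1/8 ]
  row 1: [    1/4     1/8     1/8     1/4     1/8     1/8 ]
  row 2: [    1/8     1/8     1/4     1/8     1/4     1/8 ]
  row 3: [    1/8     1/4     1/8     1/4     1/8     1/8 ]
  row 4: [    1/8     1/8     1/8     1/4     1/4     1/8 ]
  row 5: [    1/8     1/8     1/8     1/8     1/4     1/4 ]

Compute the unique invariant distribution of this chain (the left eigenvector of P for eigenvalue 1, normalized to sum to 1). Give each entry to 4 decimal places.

Balance equations π_j = Σ_i π_i·P[i][j]:
  π_0 = 1/4·π_0 + 1/4·π_1 + 1/8·π_2 + 1/8·π_3 + 1/8·π_4 + 1/8·π_5
  π_1 = 1/8·π_0 + 1/8·π_1 + 1/8·π_2 + 1/4·π_3 + 1/8·π_4 + 1/8·π_5
  π_2 = 1/8·π_0 + 1/8·π_1 + 1/4·π_2 + 1/8·π_3 + 1/8·π_4 + 1/8·π_5
  π_3 = 1/8·π_0 + 1/4·π_1 + 1/8·π_2 + 1/4·π_3 + 1/4·π_4 + 1/8·π_5
  π_4 = 1/4·π_0 + 1/8·π_1 + 1/4·π_2 + 1/8·π_3 + 1/4·π_4 + 1/4·π_5
  normalize: π_0 + π_1 + π_2 + π_3 + π_4 + π_5 = 1
Solving the linear system gives exactly π = [516/3143, 67/449, 1/7, 87/449, 93/449, 1/7].

π = [0.1642, 0.1492, 0.1429, 0.1938, 0.2071, 0.1429]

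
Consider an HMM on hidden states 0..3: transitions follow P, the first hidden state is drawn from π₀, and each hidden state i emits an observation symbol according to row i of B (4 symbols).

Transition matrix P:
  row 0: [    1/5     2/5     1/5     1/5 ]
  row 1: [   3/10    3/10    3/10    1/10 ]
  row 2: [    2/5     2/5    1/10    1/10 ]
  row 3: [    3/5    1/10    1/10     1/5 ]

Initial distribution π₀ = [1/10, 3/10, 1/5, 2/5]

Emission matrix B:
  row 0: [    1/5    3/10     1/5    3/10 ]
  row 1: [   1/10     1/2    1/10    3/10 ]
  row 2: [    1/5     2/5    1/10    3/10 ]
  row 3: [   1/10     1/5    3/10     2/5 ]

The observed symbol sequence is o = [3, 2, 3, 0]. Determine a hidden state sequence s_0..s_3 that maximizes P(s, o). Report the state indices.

path = [3, 0, 3, 0]

t=0: δ = [3.000e-02, 9.000e-02, 6.000e-02, 1.600e-01]  (obs o_0=3)
t=1: δ = [1.920e-02, 2.700e-03, 2.700e-03, 9.600e-03]  ψ = [3, 1, 1, 3]  (obs o_1=2)
t=2: δ = [1.728e-03, 2.304e-03, 1.152e-03, 1.536e-03]  ψ = [3, 0, 0, 0]  (obs o_2=3)
t=3: δ = [1.843e-04, 6.912e-05, 1.382e-04, 3.456e-05]  ψ = [3, 0, 1, 0]  (obs o_3=0)
backtrack: best end state = 0; path = [3, 0, 3, 0]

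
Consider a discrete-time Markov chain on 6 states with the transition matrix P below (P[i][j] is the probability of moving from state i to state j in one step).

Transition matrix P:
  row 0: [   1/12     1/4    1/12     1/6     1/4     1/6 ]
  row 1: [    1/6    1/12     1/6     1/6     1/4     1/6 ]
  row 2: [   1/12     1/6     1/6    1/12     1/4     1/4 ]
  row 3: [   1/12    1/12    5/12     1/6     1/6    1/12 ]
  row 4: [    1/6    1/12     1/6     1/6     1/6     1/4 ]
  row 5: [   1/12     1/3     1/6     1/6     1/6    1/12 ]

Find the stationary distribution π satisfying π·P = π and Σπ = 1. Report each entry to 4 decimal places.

Balance equations π_j = Σ_i π_i·P[i][j]:
  π_0 = 1/12·π_0 + 1/6·π_1 + 1/12·π_2 + 1/12·π_3 + 1/6·π_4 + 1/12·π_5
  π_1 = 1/4·π_0 + 1/12·π_1 + 1/6·π_2 + 1/12·π_3 + 1/12·π_4 + 1/3·π_5
  π_2 = 1/12·π_0 + 1/6·π_1 + 1/6·π_2 + 5/12·π_3 + 1/6·π_4 + 1/6·π_5
  π_3 = 1/6·π_0 + 1/6·π_1 + 1/12·π_2 + 1/6·π_3 + 1/6·π_4 + 1/6·π_5
  π_4 = 1/4·π_0 + 1/4·π_1 + 1/4·π_2 + 1/6·π_3 + 1/6·π_4 + 1/6·π_5
  normalize: π_0 + π_1 + π_2 + π_3 + π_4 + π_5 = 1
Solving the linear system gives exactly π = [2453/21522, 1161/7174, 2096/10761, 9713/64566, 7/34, 5588/32283].

π = [0.1140, 0.1618, 0.1948, 0.1504, 0.2059, 0.1731]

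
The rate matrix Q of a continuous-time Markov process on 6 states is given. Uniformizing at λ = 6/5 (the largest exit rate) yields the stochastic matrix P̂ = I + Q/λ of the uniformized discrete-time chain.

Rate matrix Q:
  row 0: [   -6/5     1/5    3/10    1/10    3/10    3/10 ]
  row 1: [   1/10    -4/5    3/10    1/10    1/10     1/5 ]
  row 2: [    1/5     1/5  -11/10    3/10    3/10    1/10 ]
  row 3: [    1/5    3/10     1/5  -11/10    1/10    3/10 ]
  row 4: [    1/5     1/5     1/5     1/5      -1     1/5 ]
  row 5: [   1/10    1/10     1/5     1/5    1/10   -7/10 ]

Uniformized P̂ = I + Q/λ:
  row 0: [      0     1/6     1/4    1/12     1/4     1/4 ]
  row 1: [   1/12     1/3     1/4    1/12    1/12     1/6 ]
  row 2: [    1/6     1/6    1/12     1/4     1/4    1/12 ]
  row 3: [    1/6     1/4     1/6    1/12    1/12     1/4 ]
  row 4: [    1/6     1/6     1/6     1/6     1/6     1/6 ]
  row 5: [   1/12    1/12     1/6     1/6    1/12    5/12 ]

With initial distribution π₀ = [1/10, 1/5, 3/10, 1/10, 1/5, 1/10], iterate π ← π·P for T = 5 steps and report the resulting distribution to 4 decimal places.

t=0: π = [0.1000, 0.2000, 0.3000, 0.1000, 0.2000, 0.1000]
t=1: π = [0.1250, 0.2000, 0.1667, 0.1583, 0.1667, 0.1833]
t=2: π = [0.1139, 0.1979, 0.1799, 0.1403, 0.1458, 0.2222]
t=3: π = [0.1127, 0.1928, 0.1777, 0.1440, 0.1444, 0.2284]
t=4: π = [0.1128, 0.1918, 0.1773, 0.1440, 0.1438, 0.2304]
t=5: π = [0.1127, 0.1914, 0.1773, 0.1441, 0.1437, 0.2309]

π = [0.1127, 0.1914, 0.1773, 0.1441, 0.1437, 0.2309]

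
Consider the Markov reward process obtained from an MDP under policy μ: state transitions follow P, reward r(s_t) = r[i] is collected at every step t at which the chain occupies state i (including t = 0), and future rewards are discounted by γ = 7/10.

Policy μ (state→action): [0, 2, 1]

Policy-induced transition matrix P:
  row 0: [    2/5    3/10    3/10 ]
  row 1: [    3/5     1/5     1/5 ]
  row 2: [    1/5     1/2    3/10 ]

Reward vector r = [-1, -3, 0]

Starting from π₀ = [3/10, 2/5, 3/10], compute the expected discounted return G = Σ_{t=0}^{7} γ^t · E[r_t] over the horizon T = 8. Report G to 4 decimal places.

G = -4.4462

t=0: π = [0.3000, 0.4000, 0.3000], E[r] = -1.5000, γ^t·E[r] = -1.500000, running G = -1.500000
t=1: π = [0.4200, 0.3200, 0.2600], E[r] = -1.3800, γ^t·E[r] = -0.966000, running G = -2.466000
t=2: π = [0.4120, 0.3200, 0.2680], E[r] = -1.3720, γ^t·E[r] = -0.672280, running G = -3.138280
t=3: π = [0.4104, 0.3216, 0.2680], E[r] = -1.3752, γ^t·E[r] = -0.471694, running G = -3.609974
t=4: π = [0.4107, 0.3214, 0.2678], E[r] = -1.3750, γ^t·E[r] = -0.330147, running G = -3.940121
t=5: π = [0.4107, 0.3214, 0.2679], E[r] = -1.3750, γ^t·E[r] = -0.231095, running G = -4.171216
t=6: π = [0.4107, 0.3214, 0.2679], E[r] = -1.3750, γ^t·E[r] = -0.161767, running G = -4.332983
t=7: π = [0.4107, 0.3214, 0.2679], E[r] = -1.3750, γ^t·E[r] = -0.113237, running G = -4.446220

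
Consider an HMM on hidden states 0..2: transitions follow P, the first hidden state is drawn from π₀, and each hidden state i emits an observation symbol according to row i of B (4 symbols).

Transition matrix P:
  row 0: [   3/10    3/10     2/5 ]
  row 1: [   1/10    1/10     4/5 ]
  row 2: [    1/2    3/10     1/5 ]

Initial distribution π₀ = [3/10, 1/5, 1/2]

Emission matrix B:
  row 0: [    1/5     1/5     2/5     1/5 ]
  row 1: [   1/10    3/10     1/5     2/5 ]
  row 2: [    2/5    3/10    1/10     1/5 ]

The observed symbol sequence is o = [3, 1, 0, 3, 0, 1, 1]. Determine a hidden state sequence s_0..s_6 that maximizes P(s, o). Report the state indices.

t=0: δ = [6.000e-02, 8.000e-02, 1.000e-01]  (obs o_0=3)
t=1: δ = [1.000e-02, 9.000e-03, 1.920e-02]  ψ = [2, 2, 1]  (obs o_1=1)
t=2: δ = [1.920e-03, 5.760e-04, 2.880e-03]  ψ = [2, 2, 1]  (obs o_2=0)
t=3: δ = [2.880e-04, 3.456e-04, 1.536e-04]  ψ = [2, 2, 0]  (obs o_3=3)
t=4: δ = [1.728e-05, 8.640e-06, 1.106e-04]  ψ = [0, 0, 1]  (obs o_4=0)
t=5: δ = [1.106e-05, 9.953e-06, 6.636e-06]  ψ = [2, 2, 2]  (obs o_5=1)
t=6: δ = [6.636e-07, 9.953e-07, 2.389e-06]  ψ = [0, 0, 1]  (obs o_6=1)
backtrack: best end state = 2; path = [2, 1, 2, 1, 2, 1, 2]

path = [2, 1, 2, 1, 2, 1, 2]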